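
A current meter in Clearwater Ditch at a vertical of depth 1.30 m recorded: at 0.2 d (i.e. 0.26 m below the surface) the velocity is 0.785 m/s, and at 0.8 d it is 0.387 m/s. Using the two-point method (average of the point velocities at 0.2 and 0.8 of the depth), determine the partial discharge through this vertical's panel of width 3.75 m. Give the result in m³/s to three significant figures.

2.86 m³/s

v̄ = (0.785 + 0.387) / 2 = 0.5860 m/s
q = v̄ × d × w = 0.5860 × 1.30 × 3.75 = 2.857 m³/s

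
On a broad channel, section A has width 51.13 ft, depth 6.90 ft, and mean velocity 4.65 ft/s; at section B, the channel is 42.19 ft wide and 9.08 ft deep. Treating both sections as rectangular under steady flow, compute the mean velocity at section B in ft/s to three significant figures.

Q = A₁V₁ = (51.13×6.90) × 4.65 = 1641 ft³/s
A₂ = 42.19 × 9.08 = 383.1 ft²
V₂ = Q/A₂ = 1641/383.1 = 4.282 ft/s

4.28 ft/s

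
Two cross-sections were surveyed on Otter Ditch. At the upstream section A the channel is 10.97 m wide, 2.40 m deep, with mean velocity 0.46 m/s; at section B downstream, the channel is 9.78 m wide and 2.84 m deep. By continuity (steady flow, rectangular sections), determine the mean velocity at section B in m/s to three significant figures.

Q = A₁V₁ = (10.97×2.40) × 0.46 = 12.11 m³/s
A₂ = 9.78 × 2.84 = 27.78 m²
V₂ = Q/A₂ = 12.11/27.78 = 0.4360 m/s

0.436 m/s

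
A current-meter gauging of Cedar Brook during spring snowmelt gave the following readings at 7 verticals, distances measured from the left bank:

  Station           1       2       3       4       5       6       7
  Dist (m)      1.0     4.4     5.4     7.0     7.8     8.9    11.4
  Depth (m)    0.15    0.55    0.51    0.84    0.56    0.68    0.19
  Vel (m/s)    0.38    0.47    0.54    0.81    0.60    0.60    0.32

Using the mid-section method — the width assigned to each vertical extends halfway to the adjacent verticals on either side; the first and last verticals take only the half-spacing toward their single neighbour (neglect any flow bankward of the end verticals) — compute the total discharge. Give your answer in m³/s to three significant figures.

w_1 = (4.4 − 1.0)/2 = 1.7 m; q_1 = 0.38 × 0.15 × 1.7 = 0.09690 m³/s
w_2 = (5.4 − 1.0)/2 = 2.2 m; q_2 = 0.47 × 0.55 × 2.2 = 0.5687 m³/s
w_3 = (7.0 − 4.4)/2 = 1.3 m; q_3 = 0.54 × 0.51 × 1.3 = 0.3580 m³/s
w_4 = (7.8 − 5.4)/2 = 1.2 m; q_4 = 0.81 × 0.84 × 1.2 = 0.8165 m³/s
w_5 = (8.9 − 7.0)/2 = 0.95 m; q_5 = 0.60 × 0.56 × 0.95 = 0.3192 m³/s
w_6 = (11.4 − 7.8)/2 = 1.8 m; q_6 = 0.60 × 0.68 × 1.8 = 0.7344 m³/s
w_7 = (11.4 − 8.9)/2 = 1.25 m; q_7 = 0.32 × 0.19 × 1.25 = 0.07600 m³/s
Q = Σ qᵢ = 2.970 m³/s

2.97 m³/s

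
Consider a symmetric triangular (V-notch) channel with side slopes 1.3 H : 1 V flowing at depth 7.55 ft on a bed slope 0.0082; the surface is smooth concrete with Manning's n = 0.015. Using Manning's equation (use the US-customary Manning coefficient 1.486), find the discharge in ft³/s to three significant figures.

1380 ft³/s

A = z·y² = 1.3×7.55² = 74.10 ft²
P = 2y√(1+z²) = 2×7.55×√(1+1.3²) = 24.77 ft
R = A/P = 74.10/24.77 = 2.992 ft
Q = (1.486/n)·A·R^(2/3)·S^(1/2) = (1.486/0.015) × 74.10 × 2.992^(2/3) × 0.0082^(1/2) = 1380 ft³/s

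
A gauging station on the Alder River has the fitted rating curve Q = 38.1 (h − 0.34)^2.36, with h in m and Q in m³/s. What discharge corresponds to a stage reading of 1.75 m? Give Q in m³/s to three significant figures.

Q = 38.1 × (1.75 − 0.34)^2.36 = 38.1 × 1.41^2.36 = 85.72 m³/s

85.7 m³/s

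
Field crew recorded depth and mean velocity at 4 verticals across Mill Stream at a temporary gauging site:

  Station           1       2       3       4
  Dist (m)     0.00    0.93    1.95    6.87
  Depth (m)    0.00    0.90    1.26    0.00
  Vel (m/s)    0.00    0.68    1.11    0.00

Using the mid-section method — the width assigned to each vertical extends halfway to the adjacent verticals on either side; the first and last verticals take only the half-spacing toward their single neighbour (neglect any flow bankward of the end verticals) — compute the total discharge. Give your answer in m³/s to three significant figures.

w_2 = (1.95 − 0.00)/2 = 0.975 m; q_2 = 0.68 × 0.90 × 0.975 = 0.5967 m³/s
w_3 = (6.87 − 0.93)/2 = 2.97 m; q_3 = 1.11 × 1.26 × 2.97 = 4.154 m³/s
Stations 1, 4 contribute zero (depth or velocity is 0).
Q = Σ qᵢ = 4.751 m³/s

4.75 m³/s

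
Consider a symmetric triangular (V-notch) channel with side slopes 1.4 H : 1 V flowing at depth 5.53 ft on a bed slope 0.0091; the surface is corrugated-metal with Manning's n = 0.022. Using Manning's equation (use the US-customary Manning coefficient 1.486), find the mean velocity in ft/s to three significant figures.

A = z·y² = 1.4×5.53² = 42.81 ft²
P = 2y√(1+z²) = 2×5.53×√(1+1.4²) = 19.03 ft
R = A/P = 42.81/19.03 = 2.250 ft
Q = (1.486/n)·A·R^(2/3)·S^(1/2) = (1.486/0.022) × 42.81 × 2.250^(2/3) × 0.0091^(1/2) = 473.7 ft³/s
V = Q/A = 473.7/42.81 = 11.06 ft/s

11.1 ft/s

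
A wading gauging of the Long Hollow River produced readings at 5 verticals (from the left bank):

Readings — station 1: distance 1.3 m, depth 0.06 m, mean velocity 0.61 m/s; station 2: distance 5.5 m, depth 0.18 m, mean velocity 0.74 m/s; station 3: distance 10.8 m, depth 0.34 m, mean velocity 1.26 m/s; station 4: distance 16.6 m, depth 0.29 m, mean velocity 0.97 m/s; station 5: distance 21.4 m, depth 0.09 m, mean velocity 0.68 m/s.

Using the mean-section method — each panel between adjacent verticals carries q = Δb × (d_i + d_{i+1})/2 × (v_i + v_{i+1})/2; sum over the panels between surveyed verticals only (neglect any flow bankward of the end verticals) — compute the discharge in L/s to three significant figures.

Panel 1-2: Δb = 4.2 m, d̄ = (0.06+0.18)/2 = 0.12, v̄ = (0.61+0.74)/2 = 0.675 → q = 4.2×0.12×0.675 = 0.3402 m³/s
Panel 2-3: Δb = 5.3 m, d̄ = (0.18+0.34)/2 = 0.26, v̄ = (0.74+1.26)/2 = 1 → q = 5.3×0.26×1 = 1.378 m³/s
Panel 3-4: Δb = 5.8 m, d̄ = (0.34+0.29)/2 = 0.315, v̄ = (1.26+0.97)/2 = 1.115 → q = 5.8×0.315×1.115 = 2.037 m³/s
Panel 4-5: Δb = 4.8 m, d̄ = (0.29+0.09)/2 = 0.19, v̄ = (0.97+0.68)/2 = 0.825 → q = 4.8×0.19×0.825 = 0.7524 m³/s
Q = Σ q = 4.508 m³/s
= 4.508 × 1000 = 4508 L/s

4510 L/s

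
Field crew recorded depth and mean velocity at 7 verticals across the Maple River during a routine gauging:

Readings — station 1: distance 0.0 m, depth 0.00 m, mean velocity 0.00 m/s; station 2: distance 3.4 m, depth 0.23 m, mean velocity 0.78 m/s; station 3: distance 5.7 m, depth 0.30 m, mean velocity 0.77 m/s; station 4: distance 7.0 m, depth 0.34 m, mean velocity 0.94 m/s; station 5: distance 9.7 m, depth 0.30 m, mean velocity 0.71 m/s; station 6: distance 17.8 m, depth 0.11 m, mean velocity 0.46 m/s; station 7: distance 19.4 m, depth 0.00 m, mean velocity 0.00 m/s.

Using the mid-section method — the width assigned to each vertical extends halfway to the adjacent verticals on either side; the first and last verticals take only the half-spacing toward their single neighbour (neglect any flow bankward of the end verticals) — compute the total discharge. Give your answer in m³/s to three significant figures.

2.96 m³/s

w_2 = (5.7 − 0.0)/2 = 2.85 m; q_2 = 0.78 × 0.23 × 2.85 = 0.5113 m³/s
w_3 = (7.0 − 3.4)/2 = 1.8 m; q_3 = 0.77 × 0.30 × 1.8 = 0.4158 m³/s
w_4 = (9.7 − 5.7)/2 = 2 m; q_4 = 0.94 × 0.34 × 2 = 0.6392 m³/s
w_5 = (17.8 − 7.0)/2 = 5.4 m; q_5 = 0.71 × 0.30 × 5.4 = 1.150 m³/s
w_6 = (19.4 − 9.7)/2 = 4.85 m; q_6 = 0.46 × 0.11 × 4.85 = 0.2454 m³/s
Stations 1, 7 contribute zero (depth or velocity is 0).
Q = Σ qᵢ = 2.962 m³/s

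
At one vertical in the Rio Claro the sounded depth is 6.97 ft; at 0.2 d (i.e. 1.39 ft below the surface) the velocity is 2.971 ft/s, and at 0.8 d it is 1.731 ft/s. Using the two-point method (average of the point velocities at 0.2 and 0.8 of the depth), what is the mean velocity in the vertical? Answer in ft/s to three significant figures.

2.35 ft/s

v̄ = (2.971 + 1.731) / 2 = 2.351 ft/s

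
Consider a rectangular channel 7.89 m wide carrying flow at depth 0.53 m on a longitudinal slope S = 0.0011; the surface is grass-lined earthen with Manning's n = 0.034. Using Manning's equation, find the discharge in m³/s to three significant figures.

A = b·y = 7.89 × 0.53 = 4.182 m²
P = b + 2y = 7.89 + 2×0.53 = 8.950 m
R = A/P = 4.182/8.950 = 0.4672 m
Q = (1/n)·A·R^(2/3)·S^(1/2) = (1/0.034) × 4.182 × 0.4672^(2/3) × 0.0011^(1/2) = 2.456 m³/s

2.46 m³/s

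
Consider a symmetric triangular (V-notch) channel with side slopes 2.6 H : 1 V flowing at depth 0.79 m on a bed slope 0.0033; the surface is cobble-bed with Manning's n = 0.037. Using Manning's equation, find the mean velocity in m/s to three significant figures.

0.798 m/s

A = z·y² = 2.6×0.79² = 1.623 m²
P = 2y√(1+z²) = 2×0.79×√(1+2.6²) = 4.401 m
R = A/P = 1.623/4.401 = 0.3687 m
Q = (1/n)·A·R^(2/3)·S^(1/2) = (1/0.037) × 1.623 × 0.3687^(2/3) × 0.0033^(1/2) = 1.295 m³/s
V = Q/A = 1.295/1.623 = 0.7983 m/s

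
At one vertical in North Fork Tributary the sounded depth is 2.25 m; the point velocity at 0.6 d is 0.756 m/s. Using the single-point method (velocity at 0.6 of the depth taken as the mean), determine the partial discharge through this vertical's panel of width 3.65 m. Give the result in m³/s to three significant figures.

v̄ = v₀.₆ = 0.756 m/s
q = v̄ × d × w = 0.7560 × 2.25 × 3.65 = 6.209 m³/s

6.21 m³/s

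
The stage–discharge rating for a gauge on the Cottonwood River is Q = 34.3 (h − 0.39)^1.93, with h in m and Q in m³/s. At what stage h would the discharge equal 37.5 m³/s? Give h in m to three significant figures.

h − h₀ = (Q/C)^(1/b) = (37.5/34.3)^(1/1.93) = 1.047 m
h = 0.39 + 1.047 = 1.437 m

1.44 m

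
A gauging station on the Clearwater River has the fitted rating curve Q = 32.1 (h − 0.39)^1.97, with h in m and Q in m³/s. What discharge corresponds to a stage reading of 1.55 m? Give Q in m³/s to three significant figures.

Q = 32.1 × (1.55 − 0.39)^1.97 = 32.1 × 1.16^1.97 = 43.00 m³/s

43.0 m³/s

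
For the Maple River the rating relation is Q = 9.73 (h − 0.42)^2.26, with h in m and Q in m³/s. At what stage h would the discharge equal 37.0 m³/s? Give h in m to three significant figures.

2.23 m

h − h₀ = (Q/C)^(1/b) = (37.0/9.73)^(1/2.26) = 1.806 m
h = 0.42 + 1.806 = 2.226 m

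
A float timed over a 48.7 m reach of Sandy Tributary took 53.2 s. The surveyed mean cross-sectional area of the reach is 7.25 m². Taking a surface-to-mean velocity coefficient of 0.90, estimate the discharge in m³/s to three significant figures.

v_surface = L / t̄ = 48.7 / 53.2 = 0.9154 m/s
v_mean = 0.90 × 0.9154 = 0.8239 m/s
Q = A × v_mean = 7.25 × 0.8239 = 5.973 m³/s

5.97 m³/s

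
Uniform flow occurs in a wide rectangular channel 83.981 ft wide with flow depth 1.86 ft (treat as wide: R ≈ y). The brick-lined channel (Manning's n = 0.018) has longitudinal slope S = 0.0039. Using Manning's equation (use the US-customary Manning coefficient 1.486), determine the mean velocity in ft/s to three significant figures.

7.80 ft/s

A = b·y = 83.981 × 1.86 = 156.2 ft²
Wide channel: R ≈ y = 1.86 ft
Q = (1.486/n)·A·R^(2/3)·S^(1/2) = (1.486/0.018) × 156.2 × 1.860^(2/3) × 0.0039^(1/2) = 1218 ft³/s
V = Q/A = 1218/156.2 = 7.797 ft/s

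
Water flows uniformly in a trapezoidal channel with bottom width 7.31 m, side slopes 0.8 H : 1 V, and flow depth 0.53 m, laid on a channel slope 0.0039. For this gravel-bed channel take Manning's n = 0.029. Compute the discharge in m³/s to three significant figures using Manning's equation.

5.36 m³/s

A = (b + z·y)·y = (7.31 + 0.8×0.53)×0.53 = 4.099 m²
P = b + 2y√(1+z²) = 7.31 + 2×0.53×√(1+0.8²) = 8.667 m
R = A/P = 4.099/8.667 = 0.4729 m
Q = (1/n)·A·R^(2/3)·S^(1/2) = (1/0.029) × 4.099 × 0.4729^(2/3) × 0.0039^(1/2) = 5.358 m³/s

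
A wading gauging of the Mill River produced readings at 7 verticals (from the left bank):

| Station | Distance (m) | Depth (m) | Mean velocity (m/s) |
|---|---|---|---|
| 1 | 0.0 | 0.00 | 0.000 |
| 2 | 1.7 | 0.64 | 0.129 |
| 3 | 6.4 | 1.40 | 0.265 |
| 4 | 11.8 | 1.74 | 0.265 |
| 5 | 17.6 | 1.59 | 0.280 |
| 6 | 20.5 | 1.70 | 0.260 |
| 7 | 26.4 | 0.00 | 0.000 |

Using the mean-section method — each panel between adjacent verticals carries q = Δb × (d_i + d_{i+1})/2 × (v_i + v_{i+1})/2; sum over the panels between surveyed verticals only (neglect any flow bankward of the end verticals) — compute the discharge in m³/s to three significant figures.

7.80 m³/s

Panel 1-2: Δb = 1.7 m, d̄ = (0.00+0.64)/2 = 0.32, v̄ = (0.000+0.129)/2 = 0.0645 → q = 1.7×0.32×0.0645 = 0.03509 m³/s
Panel 2-3: Δb = 4.7 m, d̄ = (0.64+1.40)/2 = 1.02, v̄ = (0.129+0.265)/2 = 0.197 → q = 4.7×1.02×0.197 = 0.9444 m³/s
Panel 3-4: Δb = 5.4 m, d̄ = (1.40+1.74)/2 = 1.57, v̄ = (0.265+0.265)/2 = 0.265 → q = 5.4×1.57×0.265 = 2.247 m³/s
Panel 4-5: Δb = 5.8 m, d̄ = (1.74+1.59)/2 = 1.665, v̄ = (0.265+0.280)/2 = 0.2725 → q = 5.8×1.665×0.2725 = 2.632 m³/s
Panel 5-6: Δb = 2.9 m, d̄ = (1.59+1.70)/2 = 1.645, v̄ = (0.280+0.260)/2 = 0.27 → q = 2.9×1.645×0.27 = 1.288 m³/s
Panel 6-7: Δb = 5.9 m, d̄ = (1.70+0.00)/2 = 0.85, v̄ = (0.260+0.000)/2 = 0.13 → q = 5.9×0.85×0.13 = 0.6520 m³/s
Q = Σ q = 7.798 m³/s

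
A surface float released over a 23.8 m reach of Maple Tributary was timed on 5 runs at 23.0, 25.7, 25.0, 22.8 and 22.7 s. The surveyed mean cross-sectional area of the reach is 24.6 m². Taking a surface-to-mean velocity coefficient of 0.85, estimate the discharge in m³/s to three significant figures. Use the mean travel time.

t̄ = (23.0 + 25.7 + 25.0 + 22.8 + 22.7) / 5 = 23.84 s
v_surface = L / t̄ = 23.8 / 23.84 = 0.9983 m/s
v_mean = 0.85 × 0.9983 = 0.8486 m/s
Q = A × v_mean = 24.6 × 0.8486 = 20.87 m³/s

20.9 m³/s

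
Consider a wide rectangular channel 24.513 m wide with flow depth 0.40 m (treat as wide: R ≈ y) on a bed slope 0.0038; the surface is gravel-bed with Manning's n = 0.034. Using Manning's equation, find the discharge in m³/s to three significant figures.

9.65 m³/s

A = b·y = 24.513 × 0.40 = 9.805 m²
Wide channel: R ≈ y = 0.40 m
Q = (1/n)·A·R^(2/3)·S^(1/2) = (1/0.034) × 9.805 × 0.4000^(2/3) × 0.0038^(1/2) = 9.651 m³/s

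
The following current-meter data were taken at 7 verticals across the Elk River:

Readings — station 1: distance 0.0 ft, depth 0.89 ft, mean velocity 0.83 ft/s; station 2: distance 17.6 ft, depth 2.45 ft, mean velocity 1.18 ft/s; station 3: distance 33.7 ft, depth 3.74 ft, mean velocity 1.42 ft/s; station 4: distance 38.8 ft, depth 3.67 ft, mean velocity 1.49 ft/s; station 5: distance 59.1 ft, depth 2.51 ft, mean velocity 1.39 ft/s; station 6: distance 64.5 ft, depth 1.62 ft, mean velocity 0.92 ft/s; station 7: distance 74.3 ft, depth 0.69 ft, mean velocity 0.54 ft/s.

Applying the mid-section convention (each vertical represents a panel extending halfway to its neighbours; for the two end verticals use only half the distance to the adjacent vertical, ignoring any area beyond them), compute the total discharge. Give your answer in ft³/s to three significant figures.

239 ft³/s

w_1 = (17.6 − 0.0)/2 = 8.8 ft; q_1 = 0.83 × 0.89 × 8.8 = 6.501 ft³/s
w_2 = (33.7 − 0.0)/2 = 16.85 ft; q_2 = 1.18 × 2.45 × 16.85 = 48.71 ft³/s
w_3 = (38.8 − 17.6)/2 = 10.6 ft; q_3 = 1.42 × 3.74 × 10.6 = 56.29 ft³/s
w_4 = (59.1 − 33.7)/2 = 12.7 ft; q_4 = 1.49 × 3.67 × 12.7 = 69.45 ft³/s
w_5 = (64.5 − 38.8)/2 = 12.85 ft; q_5 = 1.39 × 2.51 × 12.85 = 44.83 ft³/s
w_6 = (74.3 − 59.1)/2 = 7.6 ft; q_6 = 0.92 × 1.62 × 7.6 = 11.33 ft³/s
w_7 = (74.3 − 64.5)/2 = 4.9 ft; q_7 = 0.54 × 0.69 × 4.9 = 1.826 ft³/s
Q = Σ qᵢ = 238.9 ft³/s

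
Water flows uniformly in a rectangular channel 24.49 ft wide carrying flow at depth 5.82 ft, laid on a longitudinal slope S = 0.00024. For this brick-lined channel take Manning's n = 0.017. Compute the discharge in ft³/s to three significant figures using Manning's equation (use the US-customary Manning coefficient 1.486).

482 ft³/s

A = b·y = 24.49 × 5.82 = 142.5 ft²
P = b + 2y = 24.49 + 2×5.82 = 36.13 ft
R = A/P = 142.5/36.13 = 3.945 ft
Q = (1.486/n)·A·R^(2/3)·S^(1/2) = (1.486/0.017) × 142.5 × 3.945^(2/3) × 0.00024^(1/2) = 481.9 ft³/s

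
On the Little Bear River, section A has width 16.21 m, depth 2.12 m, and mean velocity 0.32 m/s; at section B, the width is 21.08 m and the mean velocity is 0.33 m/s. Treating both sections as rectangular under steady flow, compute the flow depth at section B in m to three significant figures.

1.58 m

Q = A₁V₁ = (16.21×2.12) × 0.32 = 11.00 m³/s
d₂ = Q/(b₂ V₂) = 11.00/(21.08×0.33) = 1.581 m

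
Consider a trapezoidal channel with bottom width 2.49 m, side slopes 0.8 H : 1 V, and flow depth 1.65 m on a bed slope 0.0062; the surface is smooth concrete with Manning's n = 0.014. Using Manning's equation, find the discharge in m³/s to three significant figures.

A = (b + z·y)·y = (2.49 + 0.8×1.65)×1.65 = 6.287 m²
P = b + 2y√(1+z²) = 2.49 + 2×1.65×√(1+0.8²) = 6.716 m
R = A/P = 6.287/6.716 = 0.9360 m
Q = (1/n)·A·R^(2/3)·S^(1/2) = (1/0.014) × 6.287 × 0.9360^(2/3) × 0.0062^(1/2) = 33.83 m³/s

33.8 m³/s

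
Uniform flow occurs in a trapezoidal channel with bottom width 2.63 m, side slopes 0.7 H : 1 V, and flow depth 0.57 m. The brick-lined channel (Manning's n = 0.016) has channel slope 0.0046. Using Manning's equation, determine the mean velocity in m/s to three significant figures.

2.41 m/s

A = (b + z·y)·y = (2.63 + 0.7×0.57)×0.57 = 1.727 m²
P = b + 2y√(1+z²) = 2.63 + 2×0.57×√(1+0.7²) = 4.022 m
R = A/P = 1.727/4.022 = 0.4293 m
Q = (1/n)·A·R^(2/3)·S^(1/2) = (1/0.016) × 1.727 × 0.4293^(2/3) × 0.0046^(1/2) = 4.165 m³/s
V = Q/A = 4.165/1.727 = 2.412 m/s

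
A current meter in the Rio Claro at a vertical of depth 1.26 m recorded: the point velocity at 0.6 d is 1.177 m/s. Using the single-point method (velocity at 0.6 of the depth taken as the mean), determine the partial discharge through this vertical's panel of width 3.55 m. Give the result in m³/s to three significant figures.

5.26 m³/s

v̄ = v₀.₆ = 1.177 m/s
q = v̄ × d × w = 1.177 × 1.26 × 3.55 = 5.265 m³/s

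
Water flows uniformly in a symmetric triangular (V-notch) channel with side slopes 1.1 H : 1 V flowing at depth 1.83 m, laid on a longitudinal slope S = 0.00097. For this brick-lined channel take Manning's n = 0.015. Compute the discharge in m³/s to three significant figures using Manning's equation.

5.90 m³/s

A = z·y² = 1.1×1.83² = 3.684 m²
P = 2y√(1+z²) = 2×1.83×√(1+1.1²) = 5.441 m
R = A/P = 3.684/5.441 = 0.6770 m
Q = (1/n)·A·R^(2/3)·S^(1/2) = (1/0.015) × 3.684 × 0.6770^(2/3) × 0.00097^(1/2) = 5.897 m³/s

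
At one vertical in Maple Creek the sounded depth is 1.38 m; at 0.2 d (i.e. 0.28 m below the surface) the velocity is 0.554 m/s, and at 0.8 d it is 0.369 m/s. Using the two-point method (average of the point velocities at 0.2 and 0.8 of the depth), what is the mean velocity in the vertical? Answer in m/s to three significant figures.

0.462 m/s

v̄ = (0.554 + 0.369) / 2 = 0.4615 m/s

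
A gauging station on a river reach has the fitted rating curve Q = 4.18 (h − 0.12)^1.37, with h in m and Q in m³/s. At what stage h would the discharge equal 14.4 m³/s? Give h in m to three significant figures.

h − h₀ = (Q/C)^(1/b) = (14.4/4.18)^(1/1.37) = 2.467 m
h = 0.12 + 2.467 = 2.587 m

2.59 m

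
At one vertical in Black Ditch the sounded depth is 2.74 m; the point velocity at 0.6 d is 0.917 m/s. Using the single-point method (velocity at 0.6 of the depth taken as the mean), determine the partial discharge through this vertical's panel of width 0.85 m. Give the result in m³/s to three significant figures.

v̄ = v₀.₆ = 0.917 m/s
q = v̄ × d × w = 0.9170 × 2.74 × 0.85 = 2.136 m³/s

2.14 m³/s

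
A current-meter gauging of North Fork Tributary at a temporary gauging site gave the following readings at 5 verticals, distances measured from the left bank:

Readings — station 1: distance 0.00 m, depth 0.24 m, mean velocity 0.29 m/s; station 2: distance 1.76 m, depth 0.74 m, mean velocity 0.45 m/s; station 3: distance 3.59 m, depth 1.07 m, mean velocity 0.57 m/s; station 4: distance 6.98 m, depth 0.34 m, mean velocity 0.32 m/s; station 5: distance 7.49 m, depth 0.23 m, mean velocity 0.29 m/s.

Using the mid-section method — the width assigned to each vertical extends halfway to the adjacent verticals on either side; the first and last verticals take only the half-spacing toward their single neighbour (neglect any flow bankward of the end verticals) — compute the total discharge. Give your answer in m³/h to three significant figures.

8930 m³/h

w_1 = (1.76 − 0.00)/2 = 0.88 m; q_1 = 0.29 × 0.24 × 0.88 = 0.06125 m³/s
w_2 = (3.59 − 0.00)/2 = 1.795 m; q_2 = 0.45 × 0.74 × 1.795 = 0.5977 m³/s
w_3 = (6.98 − 1.76)/2 = 2.61 m; q_3 = 0.57 × 1.07 × 2.61 = 1.592 m³/s
w_4 = (7.49 − 3.59)/2 = 1.95 m; q_4 = 0.32 × 0.34 × 1.95 = 0.2122 m³/s
w_5 = (7.49 − 6.98)/2 = 0.255 m; q_5 = 0.29 × 0.23 × 0.255 = 0.01701 m³/s
Q = Σ qᵢ = 2.480 m³/s
= 2.480 × 3600 = 8928 m³/h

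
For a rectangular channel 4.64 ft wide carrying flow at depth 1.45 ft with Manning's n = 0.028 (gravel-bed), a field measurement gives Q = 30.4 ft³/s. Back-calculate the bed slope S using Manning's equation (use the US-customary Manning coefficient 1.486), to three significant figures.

A = b·y = 4.64 × 1.45 = 6.728 ft²
P = b + 2y = 4.64 + 2×1.45 = 7.540 ft
R = A/P = 6.728/7.540 = 0.8923 ft
S = (Q·n / (1.486·A·R^(2/3)))² = (30.4×0.028 / (1.486×6.728×0.9269))² = 0.008438

0.00844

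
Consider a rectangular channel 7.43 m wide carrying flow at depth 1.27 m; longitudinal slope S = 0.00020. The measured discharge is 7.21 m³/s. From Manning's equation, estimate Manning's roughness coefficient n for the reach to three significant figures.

A = b·y = 7.43 × 1.27 = 9.436 m²
P = b + 2y = 7.43 + 2×1.27 = 9.970 m
R = A/P = 9.436/9.970 = 0.9464 m
n = (1/Q)·A·R^(2/3)·S^(1/2) = (1/7.21) × 9.436 × 0.9640 × 0.01414 = 0.01784

0.0178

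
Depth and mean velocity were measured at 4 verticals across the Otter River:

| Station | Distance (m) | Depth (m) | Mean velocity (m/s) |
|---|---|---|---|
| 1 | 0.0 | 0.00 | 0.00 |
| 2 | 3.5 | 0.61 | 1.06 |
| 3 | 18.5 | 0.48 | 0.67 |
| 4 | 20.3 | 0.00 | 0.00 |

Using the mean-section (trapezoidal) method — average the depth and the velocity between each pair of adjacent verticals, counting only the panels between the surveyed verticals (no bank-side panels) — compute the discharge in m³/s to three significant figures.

Panel 1-2: Δb = 3.5 m, d̄ = (0.00+0.61)/2 = 0.305, v̄ = (0.00+1.06)/2 = 0.53 → q = 3.5×0.305×0.53 = 0.5658 m³/s
Panel 2-3: Δb = 15 m, d̄ = (0.61+0.48)/2 = 0.545, v̄ = (1.06+0.67)/2 = 0.865 → q = 15×0.545×0.865 = 7.071 m³/s
Panel 3-4: Δb = 1.8 m, d̄ = (0.48+0.00)/2 = 0.24, v̄ = (0.67+0.00)/2 = 0.335 → q = 1.8×0.24×0.335 = 0.1447 m³/s
Q = Σ q = 7.782 m³/s

7.78 m³/s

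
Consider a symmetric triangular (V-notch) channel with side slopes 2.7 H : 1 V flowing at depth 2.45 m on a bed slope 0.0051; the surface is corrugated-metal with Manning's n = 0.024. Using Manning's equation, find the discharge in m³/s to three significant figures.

A = z·y² = 2.7×2.45² = 16.21 m²
P = 2y√(1+z²) = 2×2.45×√(1+2.7²) = 14.11 m
R = A/P = 16.21/14.11 = 1.149 m
Q = (1/n)·A·R^(2/3)·S^(1/2) = (1/0.024) × 16.21 × 1.149^(2/3) × 0.0051^(1/2) = 52.90 m³/s

52.9 m³/s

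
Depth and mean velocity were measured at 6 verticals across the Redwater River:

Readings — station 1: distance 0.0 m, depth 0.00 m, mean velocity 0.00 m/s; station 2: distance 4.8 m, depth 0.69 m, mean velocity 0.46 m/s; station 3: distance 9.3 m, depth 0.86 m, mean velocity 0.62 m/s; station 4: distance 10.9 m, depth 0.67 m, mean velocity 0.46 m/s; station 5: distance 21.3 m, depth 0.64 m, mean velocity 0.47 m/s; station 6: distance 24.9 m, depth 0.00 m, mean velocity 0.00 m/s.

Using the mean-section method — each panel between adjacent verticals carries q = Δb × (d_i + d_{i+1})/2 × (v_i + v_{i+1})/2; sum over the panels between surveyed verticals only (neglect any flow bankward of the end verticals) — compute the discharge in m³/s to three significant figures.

Panel 1-2: Δb = 4.8 m, d̄ = (0.00+0.69)/2 = 0.345, v̄ = (0.00+0.46)/2 = 0.23 → q = 4.8×0.345×0.23 = 0.3809 m³/s
Panel 2-3: Δb = 4.5 m, d̄ = (0.69+0.86)/2 = 0.775, v̄ = (0.46+0.62)/2 = 0.54 → q = 4.5×0.775×0.54 = 1.883 m³/s
Panel 3-4: Δb = 1.6 m, d̄ = (0.86+0.67)/2 = 0.765, v̄ = (0.62+0.46)/2 = 0.54 → q = 1.6×0.765×0.54 = 0.6610 m³/s
Panel 4-5: Δb = 10.4 m, d̄ = (0.67+0.64)/2 = 0.655, v̄ = (0.46+0.47)/2 = 0.465 → q = 10.4×0.655×0.465 = 3.168 m³/s
Panel 5-6: Δb = 3.6 m, d̄ = (0.64+0.00)/2 = 0.32, v̄ = (0.47+0.00)/2 = 0.235 → q = 3.6×0.32×0.235 = 0.2707 m³/s
Q = Σ q = 6.363 m³/s

6.36 m³/s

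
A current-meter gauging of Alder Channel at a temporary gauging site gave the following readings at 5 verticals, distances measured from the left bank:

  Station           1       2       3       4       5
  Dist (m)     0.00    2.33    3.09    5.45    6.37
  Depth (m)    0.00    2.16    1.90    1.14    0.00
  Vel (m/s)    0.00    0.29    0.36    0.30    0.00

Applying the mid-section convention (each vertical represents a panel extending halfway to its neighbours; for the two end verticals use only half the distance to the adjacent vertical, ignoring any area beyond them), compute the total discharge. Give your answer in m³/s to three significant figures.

2.60 m³/s

w_2 = (3.09 − 0.00)/2 = 1.545 m; q_2 = 0.29 × 2.16 × 1.545 = 0.9678 m³/s
w_3 = (5.45 − 2.33)/2 = 1.56 m; q_3 = 0.36 × 1.90 × 1.56 = 1.067 m³/s
w_4 = (6.37 − 3.09)/2 = 1.64 m; q_4 = 0.30 × 1.14 × 1.64 = 0.5609 m³/s
Stations 1, 5 contribute zero (depth or velocity is 0).
Q = Σ qᵢ = 2.596 m³/s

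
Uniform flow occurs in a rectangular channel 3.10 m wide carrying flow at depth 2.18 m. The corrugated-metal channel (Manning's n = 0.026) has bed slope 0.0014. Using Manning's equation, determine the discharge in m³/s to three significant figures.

A = b·y = 3.10 × 2.18 = 6.758 m²
P = b + 2y = 3.10 + 2×2.18 = 7.460 m
R = A/P = 6.758/7.460 = 0.9059 m
Q = (1/n)·A·R^(2/3)·S^(1/2) = (1/0.026) × 6.758 × 0.9059^(2/3) × 0.0014^(1/2) = 9.105 m³/s

9.11 m³/s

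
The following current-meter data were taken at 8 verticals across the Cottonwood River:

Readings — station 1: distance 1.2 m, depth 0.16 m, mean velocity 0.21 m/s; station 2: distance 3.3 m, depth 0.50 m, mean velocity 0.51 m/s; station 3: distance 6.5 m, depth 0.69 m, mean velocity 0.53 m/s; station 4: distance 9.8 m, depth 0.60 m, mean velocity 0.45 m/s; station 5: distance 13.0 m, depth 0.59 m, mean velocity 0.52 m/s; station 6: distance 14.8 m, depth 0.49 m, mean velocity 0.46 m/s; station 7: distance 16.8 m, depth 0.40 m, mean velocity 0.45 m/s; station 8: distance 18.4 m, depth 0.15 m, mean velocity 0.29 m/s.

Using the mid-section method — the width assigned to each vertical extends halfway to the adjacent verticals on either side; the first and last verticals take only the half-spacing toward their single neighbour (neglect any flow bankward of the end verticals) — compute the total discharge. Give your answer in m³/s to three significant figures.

w_1 = (3.3 − 1.2)/2 = 1.05 m; q_1 = 0.21 × 0.16 × 1.05 = 0.03528 m³/s
w_2 = (6.5 − 1.2)/2 = 2.65 m; q_2 = 0.51 × 0.50 × 2.65 = 0.6758 m³/s
w_3 = (9.8 − 3.3)/2 = 3.25 m; q_3 = 0.53 × 0.69 × 3.25 = 1.189 m³/s
w_4 = (13.0 − 6.5)/2 = 3.25 m; q_4 = 0.45 × 0.60 × 3.25 = 0.8775 m³/s
w_5 = (14.8 − 9.8)/2 = 2.5 m; q_5 = 0.52 × 0.59 × 2.5 = 0.7670 m³/s
w_6 = (16.8 − 13.0)/2 = 1.9 m; q_6 = 0.46 × 0.49 × 1.9 = 0.4283 m³/s
w_7 = (18.4 − 14.8)/2 = 1.8 m; q_7 = 0.45 × 0.40 × 1.8 = 0.3240 m³/s
w_8 = (18.4 − 16.8)/2 = 0.8 m; q_8 = 0.29 × 0.15 × 0.8 = 0.03480 m³/s
Q = Σ qᵢ = 4.331 m³/s

4.33 m³/s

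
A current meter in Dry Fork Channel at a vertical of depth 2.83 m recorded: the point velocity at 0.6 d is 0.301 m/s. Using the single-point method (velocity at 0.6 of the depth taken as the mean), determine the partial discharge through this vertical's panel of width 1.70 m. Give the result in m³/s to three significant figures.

1.45 m³/s

v̄ = v₀.₆ = 0.301 m/s
q = v̄ × d × w = 0.3010 × 2.83 × 1.70 = 1.448 m³/s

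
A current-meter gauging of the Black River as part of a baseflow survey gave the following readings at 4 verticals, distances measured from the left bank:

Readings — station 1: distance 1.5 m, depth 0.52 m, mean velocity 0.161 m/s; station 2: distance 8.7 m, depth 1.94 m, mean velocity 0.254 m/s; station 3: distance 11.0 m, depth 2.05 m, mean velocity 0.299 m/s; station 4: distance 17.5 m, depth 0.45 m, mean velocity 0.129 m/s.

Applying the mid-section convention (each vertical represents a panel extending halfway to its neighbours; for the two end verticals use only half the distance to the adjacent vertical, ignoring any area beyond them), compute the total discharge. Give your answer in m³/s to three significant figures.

5.53 m³/s

w_1 = (8.7 − 1.5)/2 = 3.6 m; q_1 = 0.161 × 0.52 × 3.6 = 0.3014 m³/s
w_2 = (11.0 − 1.5)/2 = 4.75 m; q_2 = 0.254 × 1.94 × 4.75 = 2.341 m³/s
w_3 = (17.5 − 8.7)/2 = 4.4 m; q_3 = 0.299 × 2.05 × 4.4 = 2.697 m³/s
w_4 = (17.5 − 11.0)/2 = 3.25 m; q_4 = 0.129 × 0.45 × 3.25 = 0.1887 m³/s
Q = Σ qᵢ = 5.528 m³/s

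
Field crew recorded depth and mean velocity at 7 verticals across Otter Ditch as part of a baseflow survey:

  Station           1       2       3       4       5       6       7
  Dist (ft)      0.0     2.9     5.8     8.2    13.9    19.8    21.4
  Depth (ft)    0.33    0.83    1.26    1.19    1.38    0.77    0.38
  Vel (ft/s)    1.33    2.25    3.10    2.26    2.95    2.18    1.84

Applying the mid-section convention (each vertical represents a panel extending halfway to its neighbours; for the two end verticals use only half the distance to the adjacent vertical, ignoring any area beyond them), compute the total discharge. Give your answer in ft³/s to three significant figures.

w_1 = (2.9 − 0.0)/2 = 1.45 ft; q_1 = 1.33 × 0.33 × 1.45 = 0.6364 ft³/s
w_2 = (5.8 − 0.0)/2 = 2.9 ft; q_2 = 2.25 × 0.83 × 2.9 = 5.416 ft³/s
w_3 = (8.2 − 2.9)/2 = 2.65 ft; q_3 = 3.10 × 1.26 × 2.65 = 10.35 ft³/s
w_4 = (13.9 − 5.8)/2 = 4.05 ft; q_4 = 2.26 × 1.19 × 4.05 = 10.89 ft³/s
w_5 = (19.8 − 8.2)/2 = 5.8 ft; q_5 = 2.95 × 1.38 × 5.8 = 23.61 ft³/s
w_6 = (21.4 − 13.9)/2 = 3.75 ft; q_6 = 2.18 × 0.77 × 3.75 = 6.295 ft³/s
w_7 = (21.4 − 19.8)/2 = 0.8 ft; q_7 = 1.84 × 0.38 × 0.8 = 0.5594 ft³/s
Q = Σ qᵢ = 57.76 ft³/s

57.8 ft³/s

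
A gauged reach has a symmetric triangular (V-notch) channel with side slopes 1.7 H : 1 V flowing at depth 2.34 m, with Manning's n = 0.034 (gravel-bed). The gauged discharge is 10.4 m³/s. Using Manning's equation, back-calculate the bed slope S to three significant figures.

0.00143

A = z·y² = 1.7×2.34² = 9.309 m²
P = 2y√(1+z²) = 2×2.34×√(1+1.7²) = 9.230 m
R = A/P = 9.309/9.230 = 1.008 m
S = (Q·n / (1·A·R^(2/3)))² = (10.4×0.034 / (1×9.309×1.006))² = 0.001427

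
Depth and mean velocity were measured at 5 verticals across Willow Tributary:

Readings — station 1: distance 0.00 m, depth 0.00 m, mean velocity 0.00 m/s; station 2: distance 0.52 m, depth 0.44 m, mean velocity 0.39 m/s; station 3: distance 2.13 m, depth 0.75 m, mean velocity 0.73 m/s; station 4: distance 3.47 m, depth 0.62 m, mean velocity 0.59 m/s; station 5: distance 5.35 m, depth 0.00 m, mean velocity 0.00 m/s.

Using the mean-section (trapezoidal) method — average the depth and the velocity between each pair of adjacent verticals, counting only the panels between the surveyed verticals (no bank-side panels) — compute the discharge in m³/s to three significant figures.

1.34 m³/s

Panel 1-2: Δb = 0.52 m, d̄ = (0.00+0.44)/2 = 0.22, v̄ = (0.00+0.39)/2 = 0.195 → q = 0.52×0.22×0.195 = 0.02231 m³/s
Panel 2-3: Δb = 1.61 m, d̄ = (0.44+0.75)/2 = 0.595, v̄ = (0.39+0.73)/2 = 0.56 → q = 1.61×0.595×0.56 = 0.5365 m³/s
Panel 3-4: Δb = 1.34 m, d̄ = (0.75+0.62)/2 = 0.685, v̄ = (0.73+0.59)/2 = 0.66 → q = 1.34×0.685×0.66 = 0.6058 m³/s
Panel 4-5: Δb = 1.88 m, d̄ = (0.62+0.00)/2 = 0.31, v̄ = (0.59+0.00)/2 = 0.295 → q = 1.88×0.31×0.295 = 0.1719 m³/s
Q = Σ q = 1.337 m³/s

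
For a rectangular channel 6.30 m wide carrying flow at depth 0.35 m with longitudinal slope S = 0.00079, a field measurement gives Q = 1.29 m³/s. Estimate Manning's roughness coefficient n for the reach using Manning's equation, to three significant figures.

A = b·y = 6.30 × 0.35 = 2.205 m²
P = b + 2y = 6.30 + 2×0.35 = 7.000 m
R = A/P = 2.205/7.000 = 0.3150 m
n = (1/Q)·A·R^(2/3)·S^(1/2) = (1/1.29) × 2.205 × 0.4630 × 0.02811 = 0.02224

0.0222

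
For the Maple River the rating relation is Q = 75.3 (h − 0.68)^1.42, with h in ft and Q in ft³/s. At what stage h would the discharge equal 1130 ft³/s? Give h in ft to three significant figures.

h − h₀ = (Q/C)^(1/b) = (1130/75.3)^(1/1.42) = 6.735 ft
h = 0.68 + 6.735 = 7.415 ft

7.42 ft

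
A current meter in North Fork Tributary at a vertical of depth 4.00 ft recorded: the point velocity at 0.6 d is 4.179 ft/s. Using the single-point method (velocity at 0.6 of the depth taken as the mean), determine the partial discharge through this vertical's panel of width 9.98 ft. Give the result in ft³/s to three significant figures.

v̄ = v₀.₆ = 4.179 ft/s
q = v̄ × d × w = 4.179 × 4.00 × 9.98 = 166.8 ft³/s

167 ft³/s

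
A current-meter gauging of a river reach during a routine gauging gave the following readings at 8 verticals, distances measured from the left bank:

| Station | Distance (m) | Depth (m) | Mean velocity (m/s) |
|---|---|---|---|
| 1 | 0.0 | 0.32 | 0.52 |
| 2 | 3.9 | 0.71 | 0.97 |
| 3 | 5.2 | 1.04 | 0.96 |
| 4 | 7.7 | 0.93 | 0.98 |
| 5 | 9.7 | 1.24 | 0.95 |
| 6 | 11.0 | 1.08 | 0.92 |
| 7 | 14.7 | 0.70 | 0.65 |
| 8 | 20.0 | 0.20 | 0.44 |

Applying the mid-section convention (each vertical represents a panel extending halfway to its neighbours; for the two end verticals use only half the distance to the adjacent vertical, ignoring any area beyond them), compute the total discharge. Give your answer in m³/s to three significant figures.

w_1 = (3.9 − 0.0)/2 = 1.95 m; q_1 = 0.52 × 0.32 × 1.95 = 0.3245 m³/s
w_2 = (5.2 − 0.0)/2 = 2.6 m; q_2 = 0.97 × 0.71 × 2.6 = 1.791 m³/s
w_3 = (7.7 − 3.9)/2 = 1.9 m; q_3 = 0.96 × 1.04 × 1.9 = 1.897 m³/s
w_4 = (9.7 − 5.2)/2 = 2.25 m; q_4 = 0.98 × 0.93 × 2.25 = 2.051 m³/s
w_5 = (11.0 − 7.7)/2 = 1.65 m; q_5 = 0.95 × 1.24 × 1.65 = 1.944 m³/s
w_6 = (14.7 − 9.7)/2 = 2.5 m; q_6 = 0.92 × 1.08 × 2.5 = 2.484 m³/s
w_7 = (20.0 − 11.0)/2 = 4.5 m; q_7 = 0.65 × 0.70 × 4.5 = 2.048 m³/s
w_8 = (20.0 − 14.7)/2 = 2.65 m; q_8 = 0.44 × 0.20 × 2.65 = 0.2332 m³/s
Q = Σ qᵢ = 12.77 m³/s

12.8 m³/s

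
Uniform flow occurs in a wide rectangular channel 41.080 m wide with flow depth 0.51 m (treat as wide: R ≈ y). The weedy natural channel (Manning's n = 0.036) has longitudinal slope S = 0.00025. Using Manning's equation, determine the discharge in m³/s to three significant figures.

5.87 m³/s

A = b·y = 41.080 × 0.51 = 20.95 m²
Wide channel: R ≈ y = 0.51 m
Q = (1/n)·A·R^(2/3)·S^(1/2) = (1/0.036) × 20.95 × 0.5100^(2/3) × 0.00025^(1/2) = 5.874 m³/s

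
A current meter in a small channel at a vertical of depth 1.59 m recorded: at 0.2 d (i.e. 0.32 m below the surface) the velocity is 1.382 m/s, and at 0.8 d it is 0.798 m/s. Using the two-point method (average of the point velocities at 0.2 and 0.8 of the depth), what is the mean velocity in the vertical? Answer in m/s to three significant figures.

v̄ = (1.382 + 0.798) / 2 = 1.090 m/s

1.09 m/s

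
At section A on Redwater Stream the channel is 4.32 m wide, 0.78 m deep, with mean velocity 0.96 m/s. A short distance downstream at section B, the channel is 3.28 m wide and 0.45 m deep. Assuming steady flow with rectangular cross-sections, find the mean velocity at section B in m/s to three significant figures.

Q = A₁V₁ = (4.32×0.78) × 0.96 = 3.235 m³/s
A₂ = 3.28 × 0.45 = 1.476 m²
V₂ = Q/A₂ = 3.235/1.476 = 2.192 m/s

2.19 m/s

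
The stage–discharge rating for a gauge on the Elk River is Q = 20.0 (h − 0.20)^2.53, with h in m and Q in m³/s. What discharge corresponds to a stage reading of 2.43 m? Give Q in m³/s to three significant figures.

Q = 20.0 × (2.43 − 0.20)^2.53 = 20.0 × 2.23^2.53 = 152.1 m³/s

152 m³/s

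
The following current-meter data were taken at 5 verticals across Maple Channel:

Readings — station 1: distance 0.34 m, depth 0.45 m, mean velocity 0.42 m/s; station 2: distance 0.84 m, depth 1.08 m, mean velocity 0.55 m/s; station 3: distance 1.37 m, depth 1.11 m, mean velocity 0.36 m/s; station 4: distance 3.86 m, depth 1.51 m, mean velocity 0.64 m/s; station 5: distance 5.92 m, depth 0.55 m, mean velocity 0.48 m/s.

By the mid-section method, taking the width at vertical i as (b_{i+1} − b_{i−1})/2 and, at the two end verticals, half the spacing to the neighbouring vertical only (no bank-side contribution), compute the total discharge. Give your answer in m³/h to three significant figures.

12300 m³/h

w_1 = (0.84 − 0.34)/2 = 0.25 m; q_1 = 0.42 × 0.45 × 0.25 = 0.04725 m³/s
w_2 = (1.37 − 0.34)/2 = 0.515 m; q_2 = 0.55 × 1.08 × 0.515 = 0.3059 m³/s
w_3 = (3.86 − 0.84)/2 = 1.51 m; q_3 = 0.36 × 1.11 × 1.51 = 0.6034 m³/s
w_4 = (5.92 − 1.37)/2 = 2.275 m; q_4 = 0.64 × 1.51 × 2.275 = 2.199 m³/s
w_5 = (5.92 − 3.86)/2 = 1.03 m; q_5 = 0.48 × 0.55 × 1.03 = 0.2719 m³/s
Q = Σ qᵢ = 3.427 m³/s
= 3.427 × 3600 = 12340 m³/h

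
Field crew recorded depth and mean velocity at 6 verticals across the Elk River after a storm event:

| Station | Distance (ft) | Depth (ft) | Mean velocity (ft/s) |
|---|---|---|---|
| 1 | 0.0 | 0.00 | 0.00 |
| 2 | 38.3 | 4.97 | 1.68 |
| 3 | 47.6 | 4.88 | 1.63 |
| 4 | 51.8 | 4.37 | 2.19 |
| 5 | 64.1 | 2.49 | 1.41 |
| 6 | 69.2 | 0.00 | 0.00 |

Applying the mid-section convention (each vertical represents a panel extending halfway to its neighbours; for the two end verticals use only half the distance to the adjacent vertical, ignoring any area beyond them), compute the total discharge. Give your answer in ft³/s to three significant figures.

w_2 = (47.6 − 0.0)/2 = 23.8 ft; q_2 = 1.68 × 4.97 × 23.8 = 198.7 ft³/s
w_3 = (51.8 − 38.3)/2 = 6.75 ft; q_3 = 1.63 × 4.88 × 6.75 = 53.69 ft³/s
w_4 = (64.1 − 47.6)/2 = 8.25 ft; q_4 = 2.19 × 4.37 × 8.25 = 78.95 ft³/s
w_5 = (69.2 − 51.8)/2 = 8.7 ft; q_5 = 1.41 × 2.49 × 8.7 = 30.54 ft³/s
Stations 1, 6 contribute zero (depth or velocity is 0).
Q = Σ qᵢ = 361.9 ft³/s

362 ft³/s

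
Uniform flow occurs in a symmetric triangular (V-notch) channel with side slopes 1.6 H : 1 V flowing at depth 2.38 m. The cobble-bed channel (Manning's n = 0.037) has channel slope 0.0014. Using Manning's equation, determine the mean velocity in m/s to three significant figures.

A = z·y² = 1.6×2.38² = 9.063 m²
P = 2y√(1+z²) = 2×2.38×√(1+1.6²) = 8.981 m
R = A/P = 9.063/8.981 = 1.009 m
Q = (1/n)·A·R^(2/3)·S^(1/2) = (1/0.037) × 9.063 × 1.009^(2/3) × 0.0014^(1/2) = 9.221 m³/s
V = Q/A = 9.221/9.063 = 1.017 m/s

1.02 m/s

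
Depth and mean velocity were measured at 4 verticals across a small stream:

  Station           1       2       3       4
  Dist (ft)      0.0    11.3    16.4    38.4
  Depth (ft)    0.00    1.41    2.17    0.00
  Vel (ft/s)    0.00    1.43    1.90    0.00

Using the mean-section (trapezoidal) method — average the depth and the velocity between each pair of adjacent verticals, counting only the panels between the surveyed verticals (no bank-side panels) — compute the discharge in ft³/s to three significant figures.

43.6 ft³/s

Panel 1-2: Δb = 11.3 ft, d̄ = (0.00+1.41)/2 = 0.705, v̄ = (0.00+1.43)/2 = 0.715 → q = 11.3×0.705×0.715 = 5.696 ft³/s
Panel 2-3: Δb = 5.1 ft, d̄ = (1.41+2.17)/2 = 1.79, v̄ = (1.43+1.90)/2 = 1.665 → q = 5.1×1.79×1.665 = 15.20 ft³/s
Panel 3-4: Δb = 22 ft, d̄ = (2.17+0.00)/2 = 1.085, v̄ = (1.90+0.00)/2 = 0.95 → q = 22×1.085×0.95 = 22.68 ft³/s
Q = Σ q = 43.57 ft³/s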